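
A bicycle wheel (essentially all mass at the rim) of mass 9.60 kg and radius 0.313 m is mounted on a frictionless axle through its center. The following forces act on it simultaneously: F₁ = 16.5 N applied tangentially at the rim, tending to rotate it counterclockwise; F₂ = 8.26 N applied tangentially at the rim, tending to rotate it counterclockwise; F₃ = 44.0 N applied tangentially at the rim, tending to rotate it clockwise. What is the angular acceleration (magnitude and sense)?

α ≈ 6.40 rad/s², clockwise

I = MR² = (9.60)(0.313)² = 0.9405 kg·m².
Taking counterclockwise as positive: τ₁ = +(16.5)(0.313) = +5.165 N·m; τ₂ = +(8.26)(0.313) = +2.585 N·m; τ₃ = −(44.0)(0.313) = −13.77 N·m.
Net torque τ = -6.022 N·m.
α = τ/I = -6.022/0.9405 = -6.403 rad/s².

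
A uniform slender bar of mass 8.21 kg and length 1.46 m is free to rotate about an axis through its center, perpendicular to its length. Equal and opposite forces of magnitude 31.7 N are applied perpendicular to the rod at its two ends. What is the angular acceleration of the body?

I = (1/12)ML² = (1/12)(8.21)(1.46)² = 1.458 kg·m².
The couple gives τ = F·(L/2) + F·(L/2) = F L = (31.7)(1.46) = 46.28 N·m.
From τ = Iα: α = 46.28/1.458 = 31.74 rad/s².

α ≈ 31.7 rad/s²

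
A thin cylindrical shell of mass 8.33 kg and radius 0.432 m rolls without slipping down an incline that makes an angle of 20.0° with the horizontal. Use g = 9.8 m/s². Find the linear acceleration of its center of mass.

Translation along the incline: Mg sinθ − f = Ma.
Rotation about the center: fR = Iα with I = MR². No-slip gives a = αR, so f = (I/R²)a = M a.
Substituting: Mg sinθ = (1 + 1.000)Ma, so a = g sinθ/(1 + 1.000) = (9.8) sin 20.0° / 2.000 = 1.676 m/s².

a ≈ 1.68 m/s²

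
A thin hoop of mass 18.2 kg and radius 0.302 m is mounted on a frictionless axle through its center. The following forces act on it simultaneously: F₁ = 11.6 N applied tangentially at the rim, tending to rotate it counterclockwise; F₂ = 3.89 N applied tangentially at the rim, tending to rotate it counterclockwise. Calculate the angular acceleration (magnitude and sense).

I = MR² = (18.2)(0.302)² = 1.660 kg·m².
Taking counterclockwise as positive: τ₁ = +(11.6)(0.302) = +3.503 N·m; τ₂ = +(3.89)(0.302) = +1.175 N·m.
Net torque τ = 4.678 N·m.
α = τ/I = 4.678/1.660 = 2.818 rad/s².

α ≈ 2.82 rad/s², counterclockwise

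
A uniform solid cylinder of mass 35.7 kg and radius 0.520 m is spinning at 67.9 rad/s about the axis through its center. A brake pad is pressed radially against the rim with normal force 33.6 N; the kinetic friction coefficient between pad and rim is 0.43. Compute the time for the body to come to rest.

t ≈ 43.6 s

I = ½MR² = (1/2)(35.7)(0.520)² = 4.827 kg·m².
Friction force f = μN = (0.43)(33.6) = 14.45 N at the rim; torque magnitude τ = fR = 7.513 N·m, opposing ω.
|α| = τ/I = 7.513/4.827 = 1.557 rad/s² (deceleration).
0 = ω₀ − |α|t ⇒ t = ω₀/|α| = 67.9/1.557 = 43.62 s.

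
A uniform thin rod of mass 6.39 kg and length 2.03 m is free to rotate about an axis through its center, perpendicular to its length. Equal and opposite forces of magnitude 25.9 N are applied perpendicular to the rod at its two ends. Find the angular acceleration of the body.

I = (1/12)ML² = (1/12)(6.39)(2.03)² = 2.194 kg·m².
The couple gives τ = F·(L/2) + F·(L/2) = F L = (25.9)(2.03) = 52.58 N·m.
From τ = Iα: α = 52.58/2.194 = 23.96 rad/s².

α ≈ 24.0 rad/s²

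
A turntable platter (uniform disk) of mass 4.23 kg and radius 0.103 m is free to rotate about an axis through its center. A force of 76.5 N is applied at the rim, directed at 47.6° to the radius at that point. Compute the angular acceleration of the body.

I = ½MR² = (1/2)(4.23)(0.103)² = 0.02244 kg·m².
Only the tangential component produces torque: τ = F R sinθ = (76.5)(0.103) sin 47.6° = 5.819 N·m.
Newton's second law for rotation, τ = Iα, gives α = τ/I = 5.819/0.02244 = 259.3 rad/s².

α ≈ 259 rad/s²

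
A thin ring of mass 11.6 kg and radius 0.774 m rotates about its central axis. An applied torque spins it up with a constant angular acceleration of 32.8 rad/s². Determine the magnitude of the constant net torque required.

τ ≈ 228 N·m

I = MR² = (11.6)(0.774)² = 6.949 kg·m².
τ = Iα = (6.949)(32.80) = 227.9 N·m.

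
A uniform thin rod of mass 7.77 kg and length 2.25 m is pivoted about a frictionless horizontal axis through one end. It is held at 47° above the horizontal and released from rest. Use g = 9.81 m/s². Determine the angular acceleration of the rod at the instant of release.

α ≈ 4.46 rad/s²

About the pivot, I = (1/3)ML² = (1/3)(7.77)(2.25)² = 13.11 kg·m².
The weight acts at the center, a distance L/2 = 1.125 m from the pivot; τ = Mg(L/2) cos 47° = 58.48 N·m.
α = τ/I = 58.48/13.11 = 4.460 rad/s².
(Equivalently α = (3g/(2L)) cos 47° = 4.460 rad/s².)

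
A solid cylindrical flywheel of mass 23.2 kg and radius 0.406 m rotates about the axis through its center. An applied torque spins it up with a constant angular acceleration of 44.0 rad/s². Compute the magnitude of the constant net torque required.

τ ≈ 84.1 N·m

I = ½MR² = (1/2)(23.2)(0.406)² = 1.912 kg·m².
τ = Iα = (1.912)(44.00) = 84.13 N·m.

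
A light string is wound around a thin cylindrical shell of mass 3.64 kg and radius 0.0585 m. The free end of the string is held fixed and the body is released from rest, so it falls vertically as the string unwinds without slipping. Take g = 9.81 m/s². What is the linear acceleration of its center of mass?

Translation: Mg − T = Ma. Rotation about the center: TR = Iα with I = MR².
With a = αR: T = (I/R²)a = M a, so Mg = (1 + 1.000)Ma.
a = g/(1 + 1.000) = 9.81/2.000 = 4.905 m/s².

a ≈ 4.91 m/s²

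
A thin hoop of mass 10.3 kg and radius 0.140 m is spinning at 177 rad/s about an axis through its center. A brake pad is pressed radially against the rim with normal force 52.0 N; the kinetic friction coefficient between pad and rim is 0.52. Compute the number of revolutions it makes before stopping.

I = MR² = (10.3)(0.140)² = 0.2019 kg·m².
Friction force f = μN = (0.52)(52.0) = 27.04 N at the rim; torque magnitude τ = fR = 3.786 N·m, opposing ω.
|α| = τ/I = 3.786/0.2019 = 18.75 rad/s² (deceleration).
ω² = ω₀² − 2|α|θ with ω = 0 ⇒ θ = ω₀²/(2|α|) = 835.4 rad = 133.0 rev.

≈ 133 revolutions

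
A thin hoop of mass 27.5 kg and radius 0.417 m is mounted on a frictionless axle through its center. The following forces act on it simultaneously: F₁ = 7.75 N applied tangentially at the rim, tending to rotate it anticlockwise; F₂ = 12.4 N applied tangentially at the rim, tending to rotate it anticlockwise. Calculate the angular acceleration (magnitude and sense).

I = MR² = (27.5)(0.417)² = 4.782 kg·m².
Taking anticlockwise as positive: τ₁ = +(7.75)(0.417) = +3.232 N·m; τ₂ = +(12.4)(0.417) = +5.171 N·m.
Net torque τ = 8.403 N·m.
α = τ/I = 8.403/4.782 = 1.757 rad/s².

α ≈ 1.76 rad/s², anticlockwise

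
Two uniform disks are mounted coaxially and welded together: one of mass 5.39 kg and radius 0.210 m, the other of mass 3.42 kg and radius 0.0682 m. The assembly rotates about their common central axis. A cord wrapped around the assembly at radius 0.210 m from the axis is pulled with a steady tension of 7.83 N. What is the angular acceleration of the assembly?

I = ½M₁R₁² + ½M₂R₂² = ½(5.39)(0.210)² + ½(3.42)(0.0682)² = 0.1268 kg·m².
τ = F r = (7.83)(0.210) = 1.644 N·m.
α = τ/I = 1.644/0.1268 = 12.97 rad/s².

α ≈ 13.0 rad/s²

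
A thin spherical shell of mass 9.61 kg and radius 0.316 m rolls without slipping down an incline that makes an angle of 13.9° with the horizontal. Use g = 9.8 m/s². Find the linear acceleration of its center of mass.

a ≈ 1.41 m/s²

Translation along the incline: Mg sinθ − f = Ma.
Rotation about the center: fR = Iα with I = (2/3)MR². No-slip gives a = αR, so f = (I/R²)a = (2/3)M a.
Substituting: Mg sinθ = (1 + 0.6667)Ma, so a = g sinθ/(1 + 0.6667) = (9.8) sin 13.9° / 1.667 = 1.413 m/s².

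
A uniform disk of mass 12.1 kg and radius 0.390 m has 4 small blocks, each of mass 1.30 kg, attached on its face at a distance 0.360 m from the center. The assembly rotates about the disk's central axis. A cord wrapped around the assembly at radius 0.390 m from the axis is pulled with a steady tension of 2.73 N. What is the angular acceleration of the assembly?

I_disk = ½MR² = ½(12.1)(0.390)² = 0.9202 kg·m².
I_blocks = 4·m·r² = 4(1.30)(0.360)² = 0.6739 kg·m².
Total I = 1.594 kg·m².
τ = F r = (2.73)(0.390) = 1.065 N·m.
α = τ/I = 1.065/1.594 = 0.6679 rad/s².

α ≈ 0.668 rad/s²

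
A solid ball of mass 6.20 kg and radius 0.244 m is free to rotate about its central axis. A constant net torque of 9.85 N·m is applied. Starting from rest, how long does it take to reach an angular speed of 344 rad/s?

t ≈ 5.16 s

I = (2/5)MR² = (2/5)(6.20)(0.244)² = 0.1476 kg·m².
α = τ/I = 9.85/0.1476 = 66.71 rad/s².
ω = αt ⇒ t = ω/α = 344/66.71 = 5.156 s.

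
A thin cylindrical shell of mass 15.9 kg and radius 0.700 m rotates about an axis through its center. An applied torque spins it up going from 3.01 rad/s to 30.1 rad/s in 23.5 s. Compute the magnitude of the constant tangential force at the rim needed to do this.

I = MR² = (15.9)(0.700)² = 7.791 kg·m².
α = Δω/Δt = (30.1 − 3.01)/23.5 = 1.153 rad/s².
The required torque is τ = Iα = (7.791)(1.153) = 8.981 N·m.
A tangential force at the rim gives τ = FR, so F = τ/R = 8.981/0.700 = 12.83 N.

F ≈ 12.8 N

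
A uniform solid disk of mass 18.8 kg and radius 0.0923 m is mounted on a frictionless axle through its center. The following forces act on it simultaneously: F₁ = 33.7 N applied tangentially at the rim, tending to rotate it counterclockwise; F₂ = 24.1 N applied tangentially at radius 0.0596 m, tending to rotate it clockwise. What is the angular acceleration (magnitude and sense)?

I = ½MR² = (1/2)(18.8)(0.0923)² = 0.08008 kg·m².
Taking counterclockwise as positive: τ₁ = +(33.7)(0.0923) = +3.111 N·m; τ₂ = −(24.1)(0.0596) = −1.436 N·m.
Net torque τ = 1.674 N·m.
α = τ/I = 1.674/0.08008 = 20.91 rad/s².

α ≈ 20.9 rad/s², counterclockwise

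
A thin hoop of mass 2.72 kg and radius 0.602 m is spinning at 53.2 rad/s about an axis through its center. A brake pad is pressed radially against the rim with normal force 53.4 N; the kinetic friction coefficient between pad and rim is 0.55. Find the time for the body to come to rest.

t ≈ 2.97 s

I = MR² = (2.72)(0.602)² = 0.9857 kg·m².
Friction force f = μN = (0.55)(53.4) = 29.37 N at the rim; torque magnitude τ = fR = 17.68 N·m, opposing ω.
|α| = τ/I = 17.68/0.9857 = 17.94 rad/s² (deceleration).
0 = ω₀ − |α|t ⇒ t = ω₀/|α| = 53.2/17.94 = 2.966 s.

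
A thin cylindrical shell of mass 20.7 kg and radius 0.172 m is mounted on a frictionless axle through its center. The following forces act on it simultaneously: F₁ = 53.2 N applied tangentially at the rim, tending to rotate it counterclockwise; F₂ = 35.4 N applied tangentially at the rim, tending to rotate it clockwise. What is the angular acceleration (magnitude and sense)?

I = MR² = (20.7)(0.172)² = 0.6124 kg·m².
Taking counterclockwise as positive: τ₁ = +(53.2)(0.172) = +9.150 N·m; τ₂ = −(35.4)(0.172) = −6.089 N·m.
Net torque τ = 3.062 N·m.
α = τ/I = 3.062/0.6124 = 4.999 rad/s².

α ≈ 5.00 rad/s², counterclockwise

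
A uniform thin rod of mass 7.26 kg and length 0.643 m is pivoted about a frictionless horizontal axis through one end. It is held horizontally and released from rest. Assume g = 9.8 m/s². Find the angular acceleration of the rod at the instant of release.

α ≈ 22.9 rad/s²

About the pivot, I = (1/3)ML² = (1/3)(7.26)(0.643)² = 1.001 kg·m².
The weight acts at the center, a distance L/2 = 0.3215 m from the pivot; τ = Mg(L/2) = 22.87 N·m.
α = τ/I = 22.87/1.001 = 22.86 rad/s².
(Equivalently α = (3g/(2L)) = 22.86 rad/s².)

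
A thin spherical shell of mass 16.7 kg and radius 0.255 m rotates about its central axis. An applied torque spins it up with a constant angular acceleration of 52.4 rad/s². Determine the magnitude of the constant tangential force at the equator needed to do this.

F ≈ 149 N

I = (2/3)MR² = (2/3)(16.7)(0.255)² = 0.7239 kg·m².
The required torque is τ = Iα = (0.7239)(52.40) = 37.93 N·m.
A tangential force at the equator gives τ = FR, so F = τ/R = 37.93/0.255 = 148.8 N.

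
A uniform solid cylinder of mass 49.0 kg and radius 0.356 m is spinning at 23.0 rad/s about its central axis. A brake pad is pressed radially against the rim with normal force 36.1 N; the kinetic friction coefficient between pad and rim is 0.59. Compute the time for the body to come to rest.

I = ½MR² = (1/2)(49.0)(0.356)² = 3.105 kg·m².
Friction force f = μN = (0.59)(36.1) = 21.30 N at the rim; torque magnitude τ = fR = 7.582 N·m, opposing ω.
|α| = τ/I = 7.582/3.105 = 2.442 rad/s² (deceleration).
0 = ω₀ − |α|t ⇒ t = ω₀/|α| = 23.0/2.442 = 9.419 s.

t ≈ 9.42 s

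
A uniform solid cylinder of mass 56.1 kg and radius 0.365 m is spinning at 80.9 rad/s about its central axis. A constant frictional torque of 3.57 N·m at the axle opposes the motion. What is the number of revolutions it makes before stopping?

≈ 545 revolutions

I = ½MR² = (1/2)(56.1)(0.365)² = 3.737 kg·m².
The net torque has magnitude 3.57 N·m, opposing ω.
|α| = τ/I = 3.570/3.737 = 0.9553 rad/s² (deceleration).
ω² = ω₀² − 2|α|θ with ω = 0 ⇒ θ = ω₀²/(2|α|) = 3425 rad = 545.2 rev.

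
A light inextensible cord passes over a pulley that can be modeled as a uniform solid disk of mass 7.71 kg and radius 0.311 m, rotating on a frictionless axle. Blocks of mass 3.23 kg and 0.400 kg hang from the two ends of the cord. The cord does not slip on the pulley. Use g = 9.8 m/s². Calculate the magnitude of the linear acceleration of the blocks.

I = ½MR² = (1/2)(7.71)(0.311)² = 0.3729 kg·m².
Heavier block: m₁g − T₁ = m₁a. Lighter block: T₂ − m₂g = m₂a.
Pulley: (T₁ − T₂)R = Iα = I(a/R), so T₁ − T₂ = (I/R²)a = (1/2)M_p a = 3.855·a.
Adding the three: (m₁ − m₂)g = (m₁ + m₂ + 3.855)a, so a = (3.23 − 0.400)(9.8)/(3.23 + 0.400 + 3.855) = 3.705 m/s².

a ≈ 3.71 m/s²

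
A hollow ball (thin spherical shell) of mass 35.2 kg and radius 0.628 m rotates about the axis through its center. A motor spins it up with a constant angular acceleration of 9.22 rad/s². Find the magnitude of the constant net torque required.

τ ≈ 85.3 N·m

I = (2/3)MR² = (2/3)(35.2)(0.628)² = 9.255 kg·m².
τ = Iα = (9.255)(9.220) = 85.33 N·m.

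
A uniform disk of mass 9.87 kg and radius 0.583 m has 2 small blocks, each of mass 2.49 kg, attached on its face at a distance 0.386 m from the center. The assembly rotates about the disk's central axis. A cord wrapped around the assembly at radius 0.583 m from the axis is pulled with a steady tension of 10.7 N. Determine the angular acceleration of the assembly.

I_disk = ½MR² = ½(9.87)(0.583)² = 1.677 kg·m².
I_blocks = 2·m·r² = 2(2.49)(0.386)² = 0.7420 kg·m².
Total I = 2.419 kg·m².
τ = F r = (10.7)(0.583) = 6.238 N·m.
α = τ/I = 6.238/2.419 = 2.578 rad/s².

α ≈ 2.58 rad/s²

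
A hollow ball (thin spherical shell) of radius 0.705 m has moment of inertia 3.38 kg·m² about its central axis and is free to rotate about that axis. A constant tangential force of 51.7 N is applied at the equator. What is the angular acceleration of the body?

α ≈ 10.8 rad/s²

τ = F R = (51.7)(0.705) = 36.45 N·m.
From τ = Iα: α = 36.45/3.380 = 10.78 rad/s².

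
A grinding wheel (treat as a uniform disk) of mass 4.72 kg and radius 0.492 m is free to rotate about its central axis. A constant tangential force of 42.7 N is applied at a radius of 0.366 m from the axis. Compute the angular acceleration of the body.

α ≈ 27.4 rad/s²

I = ½MR² = (1/2)(4.72)(0.492)² = 0.5713 kg·m².
τ = F·r = (42.7)(0.366) = 15.63 N·m.
From τ = Iα: α = 15.63/0.5713 = 27.36 rad/s².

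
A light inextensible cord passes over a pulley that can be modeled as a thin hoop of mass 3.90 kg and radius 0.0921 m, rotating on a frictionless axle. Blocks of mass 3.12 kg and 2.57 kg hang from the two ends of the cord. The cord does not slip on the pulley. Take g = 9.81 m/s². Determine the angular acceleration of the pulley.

I = MR² = (3.90)(0.0921)² = 0.03308 kg·m².
Heavier block: m₁g − T₁ = m₁a. Lighter block: T₂ − m₂g = m₂a.
Pulley: (T₁ − T₂)R = Iα = I(a/R), so T₁ − T₂ = (I/R²)a = 1·M_p a = 3.900·a.
Adding the three: (m₁ − m₂)g = (m₁ + m₂ + 3.900)a, so a = (3.12 − 2.57)(9.81)/(3.12 + 2.57 + 3.900) = 0.5626 m/s².
α = a/R = 0.5626/0.0921 = 6.109 rad/s².

α ≈ 6.11 rad/s²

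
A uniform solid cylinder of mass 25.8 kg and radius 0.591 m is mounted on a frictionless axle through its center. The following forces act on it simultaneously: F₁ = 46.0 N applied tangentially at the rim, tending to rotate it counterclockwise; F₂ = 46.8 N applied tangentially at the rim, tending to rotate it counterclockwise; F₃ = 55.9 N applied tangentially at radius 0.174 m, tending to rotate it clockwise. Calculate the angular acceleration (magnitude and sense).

α ≈ 10.0 rad/s², counterclockwise

I = ½MR² = (1/2)(25.8)(0.591)² = 4.506 kg·m².
Taking counterclockwise as positive: τ₁ = +(46.0)(0.591) = +27.19 N·m; τ₂ = +(46.8)(0.591) = +27.66 N·m; τ₃ = −(55.9)(0.174) = −9.727 N·m.
Net torque τ = 45.12 N·m.
α = τ/I = 45.12/4.506 = 10.01 rad/s².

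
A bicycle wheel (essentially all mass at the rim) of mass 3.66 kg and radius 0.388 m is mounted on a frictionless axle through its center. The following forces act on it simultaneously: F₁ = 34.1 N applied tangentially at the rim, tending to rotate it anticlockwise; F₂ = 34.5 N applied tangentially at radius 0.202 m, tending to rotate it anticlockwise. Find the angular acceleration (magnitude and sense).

α ≈ 36.7 rad/s², anticlockwise

I = MR² = (3.66)(0.388)² = 0.5510 kg·m².
Taking anticlockwise as positive: τ₁ = +(34.1)(0.388) = +13.23 N·m; τ₂ = +(34.5)(0.202) = +6.969 N·m.
Net torque τ = 20.20 N·m.
α = τ/I = 20.20/0.5510 = 36.66 rad/s².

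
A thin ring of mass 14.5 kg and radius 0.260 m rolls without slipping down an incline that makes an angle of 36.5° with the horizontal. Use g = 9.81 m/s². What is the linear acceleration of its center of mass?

a ≈ 2.92 m/s²

Translation along the incline: Mg sinθ − f = Ma.
Rotation about the center: fR = Iα with I = MR². No-slip gives a = αR, so f = (I/R²)a = M a.
Substituting: Mg sinθ = (1 + 1.000)Ma, so a = g sinθ/(1 + 1.000) = (9.81) sin 36.5° / 2.000 = 2.918 m/s².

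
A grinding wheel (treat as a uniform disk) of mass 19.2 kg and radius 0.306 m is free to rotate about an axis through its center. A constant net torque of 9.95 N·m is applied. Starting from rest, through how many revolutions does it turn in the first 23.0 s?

I = ½MR² = (1/2)(19.2)(0.306)² = 0.8989 kg·m².
α = τ/I = 9.95/0.8989 = 11.07 rad/s².
θ = ½αt² = ½(11.07)(23.0)² = 2928 rad.
Revolutions = θ/(2π) = 466.0.

≈ 466 revolutions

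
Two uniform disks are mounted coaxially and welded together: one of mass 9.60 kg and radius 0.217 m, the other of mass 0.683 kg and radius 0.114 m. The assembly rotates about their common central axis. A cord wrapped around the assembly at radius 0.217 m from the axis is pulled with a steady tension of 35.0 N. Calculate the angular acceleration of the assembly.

I = ½M₁R₁² + ½M₂R₂² = ½(9.60)(0.217)² + ½(0.683)(0.114)² = 0.2305 kg·m².
τ = F r = (35.0)(0.217) = 7.595 N·m.
α = τ/I = 7.595/0.2305 = 32.96 rad/s².

α ≈ 33.0 rad/s²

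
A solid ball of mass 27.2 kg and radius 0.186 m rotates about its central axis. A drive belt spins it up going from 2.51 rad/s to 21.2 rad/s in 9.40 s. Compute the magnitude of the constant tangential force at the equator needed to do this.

F ≈ 4.02 N

I = (2/5)MR² = (2/5)(27.2)(0.186)² = 0.3764 kg·m².
α = Δω/Δt = (21.2 − 2.51)/9.40 = 1.988 rad/s².
The required torque is τ = Iα = (0.3764)(1.988) = 0.7484 N·m.
A tangential force at the equator gives τ = FR, so F = τ/R = 0.7484/0.186 = 4.024 N.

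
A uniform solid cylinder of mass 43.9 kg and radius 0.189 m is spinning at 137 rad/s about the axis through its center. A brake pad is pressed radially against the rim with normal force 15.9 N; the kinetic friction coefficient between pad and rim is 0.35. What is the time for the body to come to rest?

I = ½MR² = (1/2)(43.9)(0.189)² = 0.7841 kg·m².
Friction force f = μN = (0.35)(15.9) = 5.565 N at the rim; torque magnitude τ = fR = 1.052 N·m, opposing ω.
|α| = τ/I = 1.052/0.7841 = 1.341 rad/s² (deceleration).
0 = ω₀ − |α|t ⇒ t = ω₀/|α| = 137/1.341 = 102.1 s.

t ≈ 102 s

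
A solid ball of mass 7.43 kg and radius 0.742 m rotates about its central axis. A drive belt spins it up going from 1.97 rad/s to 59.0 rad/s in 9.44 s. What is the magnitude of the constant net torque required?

τ ≈ 9.89 N·m

I = (2/5)MR² = (2/5)(7.43)(0.742)² = 1.636 kg·m².
α = Δω/Δt = (59.0 − 1.97)/9.44 = 6.041 rad/s².
τ = Iα = (1.636)(6.041) = 9.885 N·m.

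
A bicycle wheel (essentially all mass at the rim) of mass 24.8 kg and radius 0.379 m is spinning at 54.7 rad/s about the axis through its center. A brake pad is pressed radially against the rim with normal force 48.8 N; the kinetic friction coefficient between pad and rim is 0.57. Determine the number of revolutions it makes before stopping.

≈ 80.5 revolutions

I = MR² = (24.8)(0.379)² = 3.562 kg·m².
Friction force f = μN = (0.57)(48.8) = 27.82 N at the rim; torque magnitude τ = fR = 10.54 N·m, opposing ω.
|α| = τ/I = 10.54/3.562 = 2.959 rad/s² (deceleration).
ω² = ω₀² − 2|α|θ with ω = 0 ⇒ θ = ω₀²/(2|α|) = 505.5 rad = 80.46 rev.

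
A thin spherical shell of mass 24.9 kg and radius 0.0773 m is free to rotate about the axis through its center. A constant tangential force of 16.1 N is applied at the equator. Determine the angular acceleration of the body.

α ≈ 12.5 rad/s²

I = (2/3)MR² = (2/3)(24.9)(0.0773)² = 0.09919 kg·m².
τ = F R = (16.1)(0.0773) = 1.245 N·m.
From τ = Iα: α = 1.245/0.09919 = 12.55 rad/s².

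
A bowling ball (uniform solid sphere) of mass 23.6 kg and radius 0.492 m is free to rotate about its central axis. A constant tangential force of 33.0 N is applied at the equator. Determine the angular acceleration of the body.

I = (2/5)MR² = (2/5)(23.6)(0.492)² = 2.285 kg·m².
τ = F R = (33.0)(0.492) = 16.24 N·m.
Newton's second law for rotation, τ = Iα, gives α = τ/I = 16.24/2.285 = 7.105 rad/s².

α ≈ 7.11 rad/s²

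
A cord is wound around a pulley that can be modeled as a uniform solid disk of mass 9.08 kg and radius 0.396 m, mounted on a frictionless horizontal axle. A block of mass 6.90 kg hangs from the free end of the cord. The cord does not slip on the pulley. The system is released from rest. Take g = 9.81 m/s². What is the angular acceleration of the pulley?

α ≈ 14.9 rad/s²

I = ½MR² = (1/2)(9.08)(0.396)² = 0.7119 kg·m².
Block: mg − T = ma. Pulley: TR = Iα. No-slip: a = αR, so T = (I/R²)a = 4.540·a.
Then mg = (m + 4.540)a, so a = (6.90)(9.81)/(6.90 + 4.540) = 5.917 m/s².
α = a/R = 5.917/0.396 = 14.94 rad/s².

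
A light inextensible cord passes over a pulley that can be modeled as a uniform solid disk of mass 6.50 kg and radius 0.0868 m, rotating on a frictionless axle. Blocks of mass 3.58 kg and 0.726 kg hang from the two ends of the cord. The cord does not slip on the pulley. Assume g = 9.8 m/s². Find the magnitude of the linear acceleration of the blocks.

I = ½MR² = (1/2)(6.50)(0.0868)² = 0.02449 kg·m².
Heavier block: m₁g − T₁ = m₁a. Lighter block: T₂ − m₂g = m₂a.
Pulley: (T₁ − T₂)R = Iα = I(a/R), so T₁ − T₂ = (I/R²)a = (1/2)M_p a = 3.250·a.
Adding the three: (m₁ − m₂)g = (m₁ + m₂ + 3.250)a, so a = (3.58 − 0.726)(9.8)/(3.58 + 0.726 + 3.250) = 3.702 m/s².

a ≈ 3.70 m/s²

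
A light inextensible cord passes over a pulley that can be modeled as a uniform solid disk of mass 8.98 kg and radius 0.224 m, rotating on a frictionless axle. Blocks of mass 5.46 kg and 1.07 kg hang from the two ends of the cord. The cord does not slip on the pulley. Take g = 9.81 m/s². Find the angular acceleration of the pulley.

I = ½MR² = (1/2)(8.98)(0.224)² = 0.2253 kg·m².
Heavier block: m₁g − T₁ = m₁a. Lighter block: T₂ − m₂g = m₂a.
Pulley: (T₁ − T₂)R = Iα = I(a/R), so T₁ − T₂ = (I/R²)a = (1/2)M_p a = 4.490·a.
Adding the three: (m₁ − m₂)g = (m₁ + m₂ + 4.490)a, so a = (5.46 − 1.07)(9.81)/(5.46 + 1.07 + 4.490) = 3.908 m/s².
α = a/R = 3.908/0.224 = 17.45 rad/s².

α ≈ 17.4 rad/s²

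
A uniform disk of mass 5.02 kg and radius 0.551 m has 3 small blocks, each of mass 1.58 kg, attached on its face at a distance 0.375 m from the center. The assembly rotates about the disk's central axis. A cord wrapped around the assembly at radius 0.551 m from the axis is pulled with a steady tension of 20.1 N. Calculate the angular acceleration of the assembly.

α ≈ 7.75 rad/s²

I_disk = ½MR² = ½(5.02)(0.551)² = 0.7620 kg·m².
I_blocks = 3·m·r² = 3(1.58)(0.375)² = 0.6666 kg·m².
Total I = 1.429 kg·m².
τ = F r = (20.1)(0.551) = 11.08 N·m.
α = τ/I = 11.08/1.429 = 7.752 rad/s².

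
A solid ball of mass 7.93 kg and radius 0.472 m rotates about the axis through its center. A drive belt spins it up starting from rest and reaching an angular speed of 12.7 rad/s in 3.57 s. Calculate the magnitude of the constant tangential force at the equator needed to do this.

F ≈ 5.33 N

I = (2/5)MR² = (2/5)(7.93)(0.472)² = 0.7067 kg·m².
α = Δω/Δt = (12.7 − 0)/3.57 = 3.557 rad/s².
The required torque is τ = Iα = (0.7067)(3.557) = 2.514 N·m.
A tangential force at the equator gives τ = FR, so F = τ/R = 2.514/0.472 = 5.326 N.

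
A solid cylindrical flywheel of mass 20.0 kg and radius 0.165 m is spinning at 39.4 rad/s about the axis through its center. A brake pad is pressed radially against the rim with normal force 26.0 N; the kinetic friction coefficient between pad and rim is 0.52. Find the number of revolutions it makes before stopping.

≈ 15.1 revolutions

I = ½MR² = (1/2)(20.0)(0.165)² = 0.2723 kg·m².
Friction force f = μN = (0.52)(26.0) = 13.52 N at the rim; torque magnitude τ = fR = 2.231 N·m, opposing ω.
|α| = τ/I = 2.231/0.2723 = 8.194 rad/s² (deceleration).
ω² = ω₀² − 2|α|θ with ω = 0 ⇒ θ = ω₀²/(2|α|) = 94.73 rad = 15.08 rev.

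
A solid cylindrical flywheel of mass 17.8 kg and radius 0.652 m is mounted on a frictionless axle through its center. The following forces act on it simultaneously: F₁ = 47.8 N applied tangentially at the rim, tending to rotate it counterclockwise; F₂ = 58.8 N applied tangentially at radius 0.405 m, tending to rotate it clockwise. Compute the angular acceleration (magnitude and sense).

α ≈ 1.94 rad/s², counterclockwise

I = ½MR² = (1/2)(17.8)(0.652)² = 3.783 kg·m².
Taking counterclockwise as positive: τ₁ = +(47.8)(0.652) = +31.17 N·m; τ₂ = −(58.8)(0.405) = −23.81 N·m.
Net torque τ = 7.352 N·m.
α = τ/I = 7.352/3.783 = 1.943 rad/s².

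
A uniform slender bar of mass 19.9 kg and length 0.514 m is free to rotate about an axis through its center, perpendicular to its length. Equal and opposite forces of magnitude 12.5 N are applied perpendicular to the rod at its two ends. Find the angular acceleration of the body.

α ≈ 14.7 rad/s²

I = (1/12)ML² = (1/12)(19.9)(0.514)² = 0.4381 kg·m².
The couple gives τ = F·(L/2) + F·(L/2) = F L = (12.5)(0.514) = 6.425 N·m.
Newton's second law for rotation, τ = Iα, gives α = τ/I = 6.425/0.4381 = 14.66 rad/s².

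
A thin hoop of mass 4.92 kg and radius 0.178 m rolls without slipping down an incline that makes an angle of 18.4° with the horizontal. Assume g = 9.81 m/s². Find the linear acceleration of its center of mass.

Translation along the incline: Mg sinθ − f = Ma.
Rotation about the center: fR = Iα with I = MR². No-slip gives a = αR, so f = (I/R²)a = M a.
Substituting: Mg sinθ = (1 + 1.000)Ma, so a = g sinθ/(1 + 1.000) = (9.81) sin 18.4° / 2.000 = 1.548 m/s².

a ≈ 1.55 m/s²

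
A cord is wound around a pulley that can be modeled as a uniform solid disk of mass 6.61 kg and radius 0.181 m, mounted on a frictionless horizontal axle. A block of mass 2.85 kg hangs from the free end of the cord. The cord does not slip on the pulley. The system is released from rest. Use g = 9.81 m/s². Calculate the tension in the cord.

I = ½MR² = (1/2)(6.61)(0.181)² = 0.1083 kg·m².
Block: mg − T = ma. Pulley: TR = Iα. No-slip: a = αR, so T = (I/R²)a = 3.305·a.
Then mg = (m + 3.305)a, so a = (2.85)(9.81)/(2.85 + 3.305) = 4.542 m/s².
T = 3.305·a = 15.01 N.

T ≈ 15.0 N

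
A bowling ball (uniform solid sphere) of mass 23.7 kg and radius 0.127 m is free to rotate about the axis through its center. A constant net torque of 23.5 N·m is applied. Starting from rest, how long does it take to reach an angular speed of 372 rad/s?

t ≈ 2.42 s

I = (2/5)MR² = (2/5)(23.7)(0.127)² = 0.1529 kg·m².
α = τ/I = 23.5/0.1529 = 153.7 rad/s².
ω = αt ⇒ t = ω/α = 372/153.7 = 2.420 s.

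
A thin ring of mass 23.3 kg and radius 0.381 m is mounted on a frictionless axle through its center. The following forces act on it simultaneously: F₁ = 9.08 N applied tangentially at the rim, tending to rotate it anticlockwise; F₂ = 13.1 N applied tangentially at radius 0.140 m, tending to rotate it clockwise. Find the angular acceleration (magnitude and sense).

I = MR² = (23.3)(0.381)² = 3.382 kg·m².
Taking anticlockwise as positive: τ₁ = +(9.08)(0.381) = +3.459 N·m; τ₂ = −(13.1)(0.140) = −1.834 N·m.
Net torque τ = 1.625 N·m.
α = τ/I = 1.625/3.382 = 0.4806 rad/s².

α ≈ 0.481 rad/s², anticlockwise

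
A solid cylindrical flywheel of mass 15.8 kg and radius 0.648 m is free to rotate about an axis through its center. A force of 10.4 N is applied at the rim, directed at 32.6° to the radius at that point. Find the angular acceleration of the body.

α ≈ 1.09 rad/s²

I = ½MR² = (1/2)(15.8)(0.648)² = 3.317 kg·m².
Only the tangential component produces torque: τ = F R sinθ = (10.4)(0.648) sin 32.6° = 3.631 N·m.
Newton's second law for rotation, τ = Iα, gives α = τ/I = 3.631/3.317 = 1.095 rad/s².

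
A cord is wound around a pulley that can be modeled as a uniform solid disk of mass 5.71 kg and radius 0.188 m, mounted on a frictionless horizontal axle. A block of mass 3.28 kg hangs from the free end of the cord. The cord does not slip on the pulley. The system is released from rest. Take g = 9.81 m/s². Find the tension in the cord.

I = ½MR² = (1/2)(5.71)(0.188)² = 0.1009 kg·m².
Block: mg − T = ma. Pulley: TR = Iα. No-slip: a = αR, so T = (I/R²)a = 2.855·a.
Then mg = (m + 2.855)a, so a = (3.28)(9.81)/(3.28 + 2.855) = 5.245 m/s².
T = 2.855·a = 14.97 N.

T ≈ 15.0 N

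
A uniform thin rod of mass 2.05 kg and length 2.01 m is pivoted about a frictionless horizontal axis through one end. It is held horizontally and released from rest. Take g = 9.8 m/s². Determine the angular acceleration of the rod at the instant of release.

About the pivot, I = (1/3)ML² = (1/3)(2.05)(2.01)² = 2.761 kg·m².
The weight acts at the center, a distance L/2 = 1.005 m from the pivot; τ = Mg(L/2) = 20.19 N·m.
α = τ/I = 20.19/2.761 = 7.313 rad/s².

α ≈ 7.31 rad/s²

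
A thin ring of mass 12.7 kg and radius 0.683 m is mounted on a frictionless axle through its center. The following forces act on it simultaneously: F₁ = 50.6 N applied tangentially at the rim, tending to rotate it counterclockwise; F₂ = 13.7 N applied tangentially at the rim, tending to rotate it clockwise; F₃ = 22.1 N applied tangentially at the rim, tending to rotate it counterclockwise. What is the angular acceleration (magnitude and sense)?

α ≈ 6.80 rad/s², counterclockwise

I = MR² = (12.7)(0.683)² = 5.924 kg·m².
Taking counterclockwise as positive: τ₁ = +(50.6)(0.683) = +34.56 N·m; τ₂ = −(13.7)(0.683) = −9.357 N·m; τ₃ = +(22.1)(0.683) = +15.09 N·m.
Net torque τ = 40.30 N·m.
α = τ/I = 40.30/5.924 = 6.802 rad/s².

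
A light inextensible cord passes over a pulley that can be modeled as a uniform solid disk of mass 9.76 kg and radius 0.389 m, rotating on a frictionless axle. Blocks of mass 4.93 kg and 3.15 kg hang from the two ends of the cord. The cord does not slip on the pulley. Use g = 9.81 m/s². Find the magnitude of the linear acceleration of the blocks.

I = ½MR² = (1/2)(9.76)(0.389)² = 0.7384 kg·m².
Heavier block: m₁g − T₁ = m₁a. Lighter block: T₂ − m₂g = m₂a.
Pulley: (T₁ − T₂)R = Iα = I(a/R), so T₁ − T₂ = (I/R²)a = (1/2)M_p a = 4.880·a.
Adding the three: (m₁ − m₂)g = (m₁ + m₂ + 4.880)a, so a = (4.93 − 3.15)(9.81)/(4.93 + 3.15 + 4.880) = 1.347 m/s².

a ≈ 1.35 m/s²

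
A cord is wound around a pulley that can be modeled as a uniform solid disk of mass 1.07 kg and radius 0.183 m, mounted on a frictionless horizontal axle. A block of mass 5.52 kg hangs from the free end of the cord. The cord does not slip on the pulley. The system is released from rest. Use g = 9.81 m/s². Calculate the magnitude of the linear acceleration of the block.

a ≈ 8.94 m/s²

I = ½MR² = (1/2)(1.07)(0.183)² = 0.01792 kg·m².
Block: mg − T = ma. Pulley: TR = Iα. No-slip: a = αR, so T = (I/R²)a = 0.5350·a.
Then mg = (m + 0.5350)a, so a = (5.52)(9.81)/(5.52 + 0.5350) = 8.943 m/s².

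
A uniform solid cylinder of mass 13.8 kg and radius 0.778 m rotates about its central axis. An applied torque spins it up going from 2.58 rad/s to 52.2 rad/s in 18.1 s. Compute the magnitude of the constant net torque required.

τ ≈ 11.4 N·m

I = ½MR² = (1/2)(13.8)(0.778)² = 4.176 kg·m².
α = Δω/Δt = (52.2 − 2.58)/18.1 = 2.741 rad/s².
τ = Iα = (4.176)(2.741) = 11.45 N·m.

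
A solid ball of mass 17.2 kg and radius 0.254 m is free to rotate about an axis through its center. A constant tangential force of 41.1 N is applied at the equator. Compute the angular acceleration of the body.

I = (2/5)MR² = (2/5)(17.2)(0.254)² = 0.4439 kg·m².
τ = F R = (41.1)(0.254) = 10.44 N·m.
Newton's second law for rotation, τ = Iα, gives α = τ/I = 10.44/0.4439 = 23.52 rad/s².

α ≈ 23.5 rad/s²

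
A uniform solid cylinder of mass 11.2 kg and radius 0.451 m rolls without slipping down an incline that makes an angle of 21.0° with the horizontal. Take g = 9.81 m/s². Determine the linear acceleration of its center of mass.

a ≈ 2.34 m/s²

Translation along the incline: Mg sinθ − f = Ma.
Rotation about the center: fR = Iα with I = ½MR². No-slip gives a = αR, so f = (I/R²)a = (1/2)M a.
Substituting: Mg sinθ = (1 + 0.5000)Ma, so a = g sinθ/(1 + 0.5000) = (9.81) sin 21.0° / 1.500 = 2.344 m/s².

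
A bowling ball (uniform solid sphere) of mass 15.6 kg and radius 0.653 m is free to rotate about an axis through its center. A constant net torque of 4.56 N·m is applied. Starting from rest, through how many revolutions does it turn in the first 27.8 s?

I = (2/5)MR² = (2/5)(15.6)(0.653)² = 2.661 kg·m².
α = τ/I = 4.56/2.661 = 1.714 rad/s².
θ = ½αt² = ½(1.714)(27.8)² = 662.2 rad.
Revolutions = θ/(2π) = 105.4.

≈ 105 revolutions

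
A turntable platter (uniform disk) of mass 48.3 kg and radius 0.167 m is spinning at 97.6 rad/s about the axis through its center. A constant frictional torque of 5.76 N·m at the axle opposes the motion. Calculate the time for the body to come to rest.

t ≈ 11.4 s

I = ½MR² = (1/2)(48.3)(0.167)² = 0.6735 kg·m².
The net torque has magnitude 5.76 N·m, opposing ω.
|α| = τ/I = 5.760/0.6735 = 8.552 rad/s² (deceleration).
0 = ω₀ − |α|t ⇒ t = ω₀/|α| = 97.6/8.552 = 11.41 s.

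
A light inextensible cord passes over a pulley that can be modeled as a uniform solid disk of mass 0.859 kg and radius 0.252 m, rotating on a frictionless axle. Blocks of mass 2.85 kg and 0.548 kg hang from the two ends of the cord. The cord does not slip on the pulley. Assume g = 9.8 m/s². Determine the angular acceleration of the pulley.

I = ½MR² = (1/2)(0.859)(0.252)² = 0.02727 kg·m².
Heavier block: m₁g − T₁ = m₁a. Lighter block: T₂ − m₂g = m₂a.
Pulley: (T₁ − T₂)R = Iα = I(a/R), so T₁ − T₂ = (I/R²)a = (1/2)M_p a = 0.4295·a.
Adding the three: (m₁ − m₂)g = (m₁ + m₂ + 0.4295)a, so a = (2.85 − 0.548)(9.8)/(2.85 + 0.548 + 0.4295) = 5.894 m/s².
α = a/R = 5.894/0.252 = 23.39 rad/s².

α ≈ 23.4 rad/s²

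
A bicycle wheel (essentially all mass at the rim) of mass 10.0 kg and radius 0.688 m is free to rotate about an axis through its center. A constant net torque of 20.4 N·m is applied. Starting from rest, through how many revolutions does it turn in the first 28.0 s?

I = MR² = (10.0)(0.688)² = 4.733 kg·m².
α = τ/I = 20.4/4.733 = 4.310 rad/s².
θ = ½αt² = ½(4.310)(28.0)² = 1689 rad.
Revolutions = θ/(2π) = 268.9.

≈ 269 revolutions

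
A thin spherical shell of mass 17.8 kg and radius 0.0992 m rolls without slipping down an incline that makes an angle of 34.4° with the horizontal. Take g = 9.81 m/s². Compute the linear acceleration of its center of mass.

a ≈ 3.33 m/s²

Translation along the incline: Mg sinθ − f = Ma.
Rotation about the center: fR = Iα with I = (2/3)MR². No-slip gives a = αR, so f = (I/R²)a = (2/3)M a.
Substituting: Mg sinθ = (1 + 0.6667)Ma, so a = g sinθ/(1 + 0.6667) = (9.81) sin 34.4° / 1.667 = 3.325 m/s².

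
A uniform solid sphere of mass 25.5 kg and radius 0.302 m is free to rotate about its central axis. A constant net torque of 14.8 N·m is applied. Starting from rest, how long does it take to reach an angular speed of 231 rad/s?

I = (2/5)MR² = (2/5)(25.5)(0.302)² = 0.9303 kg·m².
α = τ/I = 14.8/0.9303 = 15.91 rad/s².
ω = αt ⇒ t = ω/α = 231/15.91 = 14.52 s.

t ≈ 14.5 s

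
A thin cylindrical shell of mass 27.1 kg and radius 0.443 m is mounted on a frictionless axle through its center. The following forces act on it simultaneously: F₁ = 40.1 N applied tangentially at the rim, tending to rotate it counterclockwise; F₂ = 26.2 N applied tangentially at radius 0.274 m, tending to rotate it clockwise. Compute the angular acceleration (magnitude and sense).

I = MR² = (27.1)(0.443)² = 5.318 kg·m².
Taking counterclockwise as positive: τ₁ = +(40.1)(0.443) = +17.76 N·m; τ₂ = −(26.2)(0.274) = −7.179 N·m.
Net torque τ = 10.59 N·m.
α = τ/I = 10.59/5.318 = 1.990 rad/s².

α ≈ 1.99 rad/s², counterclockwise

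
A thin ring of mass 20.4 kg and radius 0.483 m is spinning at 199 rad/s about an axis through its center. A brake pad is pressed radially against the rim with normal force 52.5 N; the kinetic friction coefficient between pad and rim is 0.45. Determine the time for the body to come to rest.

I = MR² = (20.4)(0.483)² = 4.759 kg·m².
Friction force f = μN = (0.45)(52.5) = 23.62 N at the rim; torque magnitude τ = fR = 11.41 N·m, opposing ω.
|α| = τ/I = 11.41/4.759 = 2.398 rad/s² (deceleration).
0 = ω₀ − |α|t ⇒ t = ω₀/|α| = 199/2.398 = 83.00 s.

t ≈ 83.0 s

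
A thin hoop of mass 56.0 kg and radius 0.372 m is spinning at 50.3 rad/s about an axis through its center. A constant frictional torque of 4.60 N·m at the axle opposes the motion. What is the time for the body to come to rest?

I = MR² = (56.0)(0.372)² = 7.750 kg·m².
The net torque has magnitude 4.60 N·m, opposing ω.
|α| = τ/I = 4.600/7.750 = 0.5936 rad/s² (deceleration).
0 = ω₀ − |α|t ⇒ t = ω₀/|α| = 50.3/0.5936 = 84.74 s.

t ≈ 84.7 s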